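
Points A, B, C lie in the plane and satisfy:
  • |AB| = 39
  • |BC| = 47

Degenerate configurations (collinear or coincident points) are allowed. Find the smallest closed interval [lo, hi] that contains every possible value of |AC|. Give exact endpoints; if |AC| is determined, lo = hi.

|AB| ∈ {39}
|BC| ∈ {47}
|AC| ∈ [8, 86]

|AC| ∈ [8, 86]  (≈ [8.0000, 86.0000])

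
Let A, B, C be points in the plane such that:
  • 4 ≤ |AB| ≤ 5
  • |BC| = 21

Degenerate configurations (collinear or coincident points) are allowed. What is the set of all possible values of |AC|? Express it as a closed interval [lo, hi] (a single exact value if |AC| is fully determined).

|AB| ∈ [4, 5]
|BC| ∈ {21}
|AC| ∈ [16, 26]

|AC| ∈ [16, 26]  (≈ [16.0000, 26.0000])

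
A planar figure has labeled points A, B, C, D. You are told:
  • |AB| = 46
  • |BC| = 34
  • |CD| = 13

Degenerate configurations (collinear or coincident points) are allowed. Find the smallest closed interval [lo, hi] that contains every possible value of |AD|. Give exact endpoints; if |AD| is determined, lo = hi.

|AB| ∈ {46}
|BC| ∈ {34}
|CD| ∈ {13}
|AC| ∈ [12, 80]
|BD| ∈ [21, 47]
|AD| ∈ [0, 93]

|AD| ∈ [0, 93]  (≈ [0.0000, 93.0000])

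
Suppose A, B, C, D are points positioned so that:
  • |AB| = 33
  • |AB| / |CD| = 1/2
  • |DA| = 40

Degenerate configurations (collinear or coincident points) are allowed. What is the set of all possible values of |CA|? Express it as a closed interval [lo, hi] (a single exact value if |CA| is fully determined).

|AB| ∈ {33}
|AD| ∈ {40}
|CD| ∈ {66}
|BD| ∈ [7, 73]
|AC| ∈ [26, 106]
|BC| ∈ [0, 139]

|CA| ∈ [26, 106]  (≈ [26.0000, 106.0000])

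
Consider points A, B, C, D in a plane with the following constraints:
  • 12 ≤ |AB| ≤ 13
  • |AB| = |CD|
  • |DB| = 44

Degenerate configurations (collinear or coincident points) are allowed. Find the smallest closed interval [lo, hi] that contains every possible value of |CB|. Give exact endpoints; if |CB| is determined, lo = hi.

|AB| ∈ [12, 13]
|BD| ∈ {44}
|CD| ∈ [12, 13]
|AD| ∈ [31, 57]
|BC| ∈ [31, 57]
|AC| ∈ [18, 70]

|CB| ∈ [31, 57]  (≈ [31.0000, 57.0000])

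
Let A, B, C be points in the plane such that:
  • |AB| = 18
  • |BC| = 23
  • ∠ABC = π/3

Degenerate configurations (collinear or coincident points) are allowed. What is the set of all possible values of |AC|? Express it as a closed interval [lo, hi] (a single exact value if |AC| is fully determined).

|AB| ∈ {18}
|BC| ∈ {23}
|AC| ∈ {√(439)}

|AC| = √(439)  (≈ 20.9523)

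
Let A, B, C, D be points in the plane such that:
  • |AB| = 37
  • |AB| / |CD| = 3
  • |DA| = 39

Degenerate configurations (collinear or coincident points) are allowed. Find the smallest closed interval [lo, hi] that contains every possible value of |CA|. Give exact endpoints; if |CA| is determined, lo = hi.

|CA| ∈ [80/3, 154/3]  (≈ [26.6667, 51.3333])

|AB| ∈ {37}
|AD| ∈ {39}
|CD| ∈ {37/3}
|BD| ∈ [2, 76]
|AC| ∈ [80/3, 154/3]
|BC| ∈ [0, 265/3]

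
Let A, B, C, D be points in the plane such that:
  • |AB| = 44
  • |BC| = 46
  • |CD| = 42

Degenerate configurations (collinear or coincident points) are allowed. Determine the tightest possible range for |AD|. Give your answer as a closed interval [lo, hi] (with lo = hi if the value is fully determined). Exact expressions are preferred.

|AB| ∈ {44}
|BC| ∈ {46}
|CD| ∈ {42}
|AC| ∈ [2, 90]
|BD| ∈ [4, 88]
|AD| ∈ [0, 132]

|AD| ∈ [0, 132]  (≈ [0.0000, 132.0000])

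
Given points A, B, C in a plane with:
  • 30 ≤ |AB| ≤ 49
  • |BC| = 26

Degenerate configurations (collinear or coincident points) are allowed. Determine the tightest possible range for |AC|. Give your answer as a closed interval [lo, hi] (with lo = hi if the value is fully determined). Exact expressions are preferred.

|AC| ∈ [4, 75]  (≈ [4.0000, 75.0000])

|AB| ∈ [30, 49]
|BC| ∈ {26}
|AC| ∈ [4, 75]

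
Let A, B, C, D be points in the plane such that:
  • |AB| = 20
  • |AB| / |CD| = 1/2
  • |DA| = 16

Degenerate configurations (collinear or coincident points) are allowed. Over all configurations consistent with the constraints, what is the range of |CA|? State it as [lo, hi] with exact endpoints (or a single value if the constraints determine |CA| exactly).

|AB| ∈ {20}
|AD| ∈ {16}
|CD| ∈ {40}
|BD| ∈ [4, 36]
|AC| ∈ [24, 56]
|BC| ∈ [4, 76]

|CA| ∈ [24, 56]  (≈ [24.0000, 56.0000])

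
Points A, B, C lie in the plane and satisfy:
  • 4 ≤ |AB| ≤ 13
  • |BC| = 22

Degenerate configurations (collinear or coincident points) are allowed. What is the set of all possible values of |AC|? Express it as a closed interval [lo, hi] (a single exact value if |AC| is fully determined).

|AC| ∈ [9, 35]  (≈ [9.0000, 35.0000])

|AB| ∈ [4, 13]
|BC| ∈ {22}
|AC| ∈ [9, 35]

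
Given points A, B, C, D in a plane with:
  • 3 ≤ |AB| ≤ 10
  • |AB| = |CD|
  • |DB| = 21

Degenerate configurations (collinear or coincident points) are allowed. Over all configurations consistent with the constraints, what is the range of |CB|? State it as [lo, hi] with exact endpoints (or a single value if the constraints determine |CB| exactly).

|AB| ∈ [3, 10]
|BD| ∈ {21}
|CD| ∈ [3, 10]
|AD| ∈ [11, 31]
|BC| ∈ [11, 31]
|AC| ∈ [1, 41]

|CB| ∈ [11, 31]  (≈ [11.0000, 31.0000])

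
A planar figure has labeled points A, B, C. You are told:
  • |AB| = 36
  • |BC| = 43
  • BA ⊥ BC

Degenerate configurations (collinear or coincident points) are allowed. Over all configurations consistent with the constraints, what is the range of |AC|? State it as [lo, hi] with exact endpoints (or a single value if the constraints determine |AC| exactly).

|AC| = √(3145)  (≈ 56.0803)

|AB| ∈ {36}
|BC| ∈ {43}
|AC| ∈ {√(3145)}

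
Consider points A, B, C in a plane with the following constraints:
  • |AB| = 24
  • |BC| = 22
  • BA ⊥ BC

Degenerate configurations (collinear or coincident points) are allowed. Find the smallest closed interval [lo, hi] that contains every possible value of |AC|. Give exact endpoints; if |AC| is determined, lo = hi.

|AC| = 2·√(265)  (≈ 32.5576)

|AB| ∈ {24}
|BC| ∈ {22}
|AC| ∈ {2·√(265)}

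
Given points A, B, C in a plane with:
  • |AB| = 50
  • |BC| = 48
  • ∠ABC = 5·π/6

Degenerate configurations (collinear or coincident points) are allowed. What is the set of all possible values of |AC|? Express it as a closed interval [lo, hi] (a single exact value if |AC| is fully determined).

|AC| = 2·√(600·√(3) + 1201)  (≈ 94.6621)

|AB| ∈ {50}
|BC| ∈ {48}
|AC| ∈ {2·√(600·√(3) + 1201)}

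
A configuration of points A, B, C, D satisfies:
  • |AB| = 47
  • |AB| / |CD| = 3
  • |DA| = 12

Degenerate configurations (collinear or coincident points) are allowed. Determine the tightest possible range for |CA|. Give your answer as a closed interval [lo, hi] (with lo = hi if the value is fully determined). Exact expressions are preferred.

|CA| ∈ [11/3, 83/3]  (≈ [3.6667, 27.6667])

|AB| ∈ {47}
|AD| ∈ {12}
|CD| ∈ {47/3}
|BD| ∈ [35, 59]
|AC| ∈ [11/3, 83/3]
|BC| ∈ [58/3, 224/3]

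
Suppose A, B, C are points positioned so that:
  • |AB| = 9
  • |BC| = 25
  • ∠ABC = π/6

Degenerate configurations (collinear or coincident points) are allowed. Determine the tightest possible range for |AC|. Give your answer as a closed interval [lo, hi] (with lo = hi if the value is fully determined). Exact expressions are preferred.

|AB| ∈ {9}
|BC| ∈ {25}
|AC| ∈ {√(706 - 225·√(3))}

|AC| = √(706 - 225·√(3))  (≈ 17.7845)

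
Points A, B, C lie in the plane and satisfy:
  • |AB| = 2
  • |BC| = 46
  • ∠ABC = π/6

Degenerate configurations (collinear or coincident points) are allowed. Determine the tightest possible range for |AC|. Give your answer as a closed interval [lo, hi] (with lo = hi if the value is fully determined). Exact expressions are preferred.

|AC| = 2·√(530 - 23·√(3))  (≈ 44.2792)

|AB| ∈ {2}
|BC| ∈ {46}
|AC| ∈ {2·√(530 - 23·√(3))}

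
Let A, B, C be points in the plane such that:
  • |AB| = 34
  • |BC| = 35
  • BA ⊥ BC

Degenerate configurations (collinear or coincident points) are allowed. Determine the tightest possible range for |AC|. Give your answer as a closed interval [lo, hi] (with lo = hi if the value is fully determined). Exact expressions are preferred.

|AB| ∈ {34}
|BC| ∈ {35}
|AC| ∈ {√(2381)}

|AC| = √(2381)  (≈ 48.7955)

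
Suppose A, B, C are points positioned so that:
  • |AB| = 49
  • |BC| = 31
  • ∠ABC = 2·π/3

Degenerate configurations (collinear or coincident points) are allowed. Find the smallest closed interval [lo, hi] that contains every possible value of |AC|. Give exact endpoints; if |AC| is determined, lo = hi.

|AB| ∈ {49}
|BC| ∈ {31}
|AC| ∈ {√(4881)}

|AC| = √(4881)  (≈ 69.8642)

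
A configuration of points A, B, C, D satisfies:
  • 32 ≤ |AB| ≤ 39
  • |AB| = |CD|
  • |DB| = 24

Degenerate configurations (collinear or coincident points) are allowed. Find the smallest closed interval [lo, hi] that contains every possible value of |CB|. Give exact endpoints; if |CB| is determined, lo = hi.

|AB| ∈ [32, 39]
|BD| ∈ {24}
|CD| ∈ [32, 39]
|AD| ∈ [8, 63]
|BC| ∈ [8, 63]
|AC| ∈ [0, 102]

|CB| ∈ [8, 63]  (≈ [8.0000, 63.0000])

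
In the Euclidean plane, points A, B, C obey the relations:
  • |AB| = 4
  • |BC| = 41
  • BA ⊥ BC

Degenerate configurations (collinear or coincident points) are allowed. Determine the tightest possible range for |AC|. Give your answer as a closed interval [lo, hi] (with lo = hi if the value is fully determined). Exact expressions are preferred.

|AC| = √(1697)  (≈ 41.1947)

|AB| ∈ {4}
|BC| ∈ {41}
|AC| ∈ {√(1697)}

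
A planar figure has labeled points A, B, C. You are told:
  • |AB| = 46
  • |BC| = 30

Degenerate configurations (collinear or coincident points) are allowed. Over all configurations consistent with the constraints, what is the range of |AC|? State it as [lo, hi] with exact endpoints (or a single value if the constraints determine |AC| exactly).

|AC| ∈ [16, 76]  (≈ [16.0000, 76.0000])

|AB| ∈ {46}
|BC| ∈ {30}
|AC| ∈ [16, 76]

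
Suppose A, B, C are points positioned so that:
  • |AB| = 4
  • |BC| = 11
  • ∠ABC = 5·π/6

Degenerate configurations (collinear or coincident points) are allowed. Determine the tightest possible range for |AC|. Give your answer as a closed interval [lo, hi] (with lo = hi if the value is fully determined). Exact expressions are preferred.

|AC| = √(44·√(3) + 137)  (≈ 14.6017)

|AB| ∈ {4}
|BC| ∈ {11}
|AC| ∈ {√(44·√(3) + 137)}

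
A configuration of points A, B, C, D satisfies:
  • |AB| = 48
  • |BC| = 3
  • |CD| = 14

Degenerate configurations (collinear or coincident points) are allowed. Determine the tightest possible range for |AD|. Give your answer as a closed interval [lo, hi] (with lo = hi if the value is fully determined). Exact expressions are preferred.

|AB| ∈ {48}
|BC| ∈ {3}
|CD| ∈ {14}
|AC| ∈ [45, 51]
|BD| ∈ [11, 17]
|AD| ∈ [31, 65]

|AD| ∈ [31, 65]  (≈ [31.0000, 65.0000])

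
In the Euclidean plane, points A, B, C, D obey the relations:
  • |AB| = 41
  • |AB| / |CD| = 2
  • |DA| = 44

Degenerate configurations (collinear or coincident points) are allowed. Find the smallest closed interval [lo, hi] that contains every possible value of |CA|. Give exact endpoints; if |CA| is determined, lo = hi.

|CA| ∈ [47/2, 129/2]  (≈ [23.5000, 64.5000])

|AB| ∈ {41}
|AD| ∈ {44}
|CD| ∈ {41/2}
|BD| ∈ [3, 85]
|AC| ∈ [47/2, 129/2]
|BC| ∈ [0, 211/2]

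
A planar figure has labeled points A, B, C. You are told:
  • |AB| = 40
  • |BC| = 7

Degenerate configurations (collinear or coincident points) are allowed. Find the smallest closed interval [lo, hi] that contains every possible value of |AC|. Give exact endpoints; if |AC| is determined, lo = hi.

|AC| ∈ [33, 47]  (≈ [33.0000, 47.0000])

|AB| ∈ {40}
|BC| ∈ {7}
|AC| ∈ [33, 47]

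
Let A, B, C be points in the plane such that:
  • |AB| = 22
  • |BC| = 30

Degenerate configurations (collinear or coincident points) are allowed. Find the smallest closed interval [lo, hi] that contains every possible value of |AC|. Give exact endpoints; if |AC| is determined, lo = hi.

|AC| ∈ [8, 52]  (≈ [8.0000, 52.0000])

|AB| ∈ {22}
|BC| ∈ {30}
|AC| ∈ [8, 52]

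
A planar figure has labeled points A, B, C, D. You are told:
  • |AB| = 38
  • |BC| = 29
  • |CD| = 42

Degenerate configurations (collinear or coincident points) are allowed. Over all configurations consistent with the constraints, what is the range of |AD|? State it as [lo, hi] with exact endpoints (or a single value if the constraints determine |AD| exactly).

|AD| ∈ [0, 109]  (≈ [0.0000, 109.0000])

|AB| ∈ {38}
|BC| ∈ {29}
|CD| ∈ {42}
|AC| ∈ [9, 67]
|BD| ∈ [13, 71]
|AD| ∈ [0, 109]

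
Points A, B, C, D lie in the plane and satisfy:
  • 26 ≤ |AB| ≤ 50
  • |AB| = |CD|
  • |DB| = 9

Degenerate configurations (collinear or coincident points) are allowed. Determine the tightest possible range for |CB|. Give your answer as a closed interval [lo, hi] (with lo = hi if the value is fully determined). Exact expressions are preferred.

|AB| ∈ [26, 50]
|BD| ∈ {9}
|CD| ∈ [26, 50]
|AD| ∈ [17, 59]
|BC| ∈ [17, 59]
|AC| ∈ [0, 109]

|CB| ∈ [17, 59]  (≈ [17.0000, 59.0000])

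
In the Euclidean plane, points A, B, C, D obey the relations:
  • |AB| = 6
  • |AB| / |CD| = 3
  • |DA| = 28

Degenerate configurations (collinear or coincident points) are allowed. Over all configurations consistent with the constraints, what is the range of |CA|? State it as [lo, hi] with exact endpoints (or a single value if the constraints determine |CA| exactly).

|AB| ∈ {6}
|AD| ∈ {28}
|CD| ∈ {2}
|BD| ∈ [22, 34]
|AC| ∈ [26, 30]
|BC| ∈ [20, 36]

|CA| ∈ [26, 30]  (≈ [26.0000, 30.0000])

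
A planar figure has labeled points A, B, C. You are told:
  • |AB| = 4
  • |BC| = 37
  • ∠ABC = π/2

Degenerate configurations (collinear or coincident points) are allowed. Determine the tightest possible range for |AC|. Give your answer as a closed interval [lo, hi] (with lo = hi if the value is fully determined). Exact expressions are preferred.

|AB| ∈ {4}
|BC| ∈ {37}
|AC| ∈ {√(1385)}

|AC| = √(1385)  (≈ 37.2156)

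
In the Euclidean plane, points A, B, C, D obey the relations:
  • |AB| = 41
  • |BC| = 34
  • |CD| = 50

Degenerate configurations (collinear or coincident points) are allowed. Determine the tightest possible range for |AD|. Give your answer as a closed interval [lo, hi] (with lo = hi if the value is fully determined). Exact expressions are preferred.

|AB| ∈ {41}
|BC| ∈ {34}
|CD| ∈ {50}
|AC| ∈ [7, 75]
|BD| ∈ [16, 84]
|AD| ∈ [0, 125]

|AD| ∈ [0, 125]  (≈ [0.0000, 125.0000])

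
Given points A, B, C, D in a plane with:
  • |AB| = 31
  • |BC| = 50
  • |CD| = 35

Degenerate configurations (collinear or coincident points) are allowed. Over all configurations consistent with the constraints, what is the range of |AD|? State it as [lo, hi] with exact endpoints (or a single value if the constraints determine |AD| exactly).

|AD| ∈ [0, 116]  (≈ [0.0000, 116.0000])

|AB| ∈ {31}
|BC| ∈ {50}
|CD| ∈ {35}
|AC| ∈ [19, 81]
|BD| ∈ [15, 85]
|AD| ∈ [0, 116]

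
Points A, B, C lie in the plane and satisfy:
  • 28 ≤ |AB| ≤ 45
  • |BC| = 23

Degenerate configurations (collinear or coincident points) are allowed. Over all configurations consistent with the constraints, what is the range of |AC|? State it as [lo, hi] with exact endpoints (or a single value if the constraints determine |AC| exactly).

|AB| ∈ [28, 45]
|BC| ∈ {23}
|AC| ∈ [5, 68]

|AC| ∈ [5, 68]  (≈ [5.0000, 68.0000])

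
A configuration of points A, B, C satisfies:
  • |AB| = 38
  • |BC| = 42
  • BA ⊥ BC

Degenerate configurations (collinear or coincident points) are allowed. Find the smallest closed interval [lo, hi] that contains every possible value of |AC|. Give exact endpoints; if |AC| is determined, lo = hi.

|AB| ∈ {38}
|BC| ∈ {42}
|AC| ∈ {2·√(802)}

|AC| = 2·√(802)  (≈ 56.6392)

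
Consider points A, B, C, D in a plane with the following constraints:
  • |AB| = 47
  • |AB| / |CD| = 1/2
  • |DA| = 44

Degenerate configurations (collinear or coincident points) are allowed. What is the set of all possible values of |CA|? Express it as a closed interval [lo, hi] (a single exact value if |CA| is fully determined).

|AB| ∈ {47}
|AD| ∈ {44}
|CD| ∈ {94}
|BD| ∈ [3, 91]
|AC| ∈ [50, 138]
|BC| ∈ [3, 185]

|CA| ∈ [50, 138]  (≈ [50.0000, 138.0000])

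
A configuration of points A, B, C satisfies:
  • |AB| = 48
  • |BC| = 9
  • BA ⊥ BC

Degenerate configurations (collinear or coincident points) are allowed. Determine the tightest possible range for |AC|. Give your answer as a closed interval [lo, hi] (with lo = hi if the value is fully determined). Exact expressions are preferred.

|AB| ∈ {48}
|BC| ∈ {9}
|AC| ∈ {3·√(265)}

|AC| = 3·√(265)  (≈ 48.8365)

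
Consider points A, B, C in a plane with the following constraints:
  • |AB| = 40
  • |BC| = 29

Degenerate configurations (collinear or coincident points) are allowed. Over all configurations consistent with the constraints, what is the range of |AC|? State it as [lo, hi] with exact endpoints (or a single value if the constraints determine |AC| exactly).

|AB| ∈ {40}
|BC| ∈ {29}
|AC| ∈ [11, 69]

|AC| ∈ [11, 69]  (≈ [11.0000, 69.0000])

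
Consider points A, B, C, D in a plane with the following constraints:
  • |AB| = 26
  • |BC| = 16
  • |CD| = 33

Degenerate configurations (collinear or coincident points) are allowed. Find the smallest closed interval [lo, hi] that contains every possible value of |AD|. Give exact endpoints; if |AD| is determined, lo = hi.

|AB| ∈ {26}
|BC| ∈ {16}
|CD| ∈ {33}
|AC| ∈ [10, 42]
|BD| ∈ [17, 49]
|AD| ∈ [0, 75]

|AD| ∈ [0, 75]  (≈ [0.0000, 75.0000])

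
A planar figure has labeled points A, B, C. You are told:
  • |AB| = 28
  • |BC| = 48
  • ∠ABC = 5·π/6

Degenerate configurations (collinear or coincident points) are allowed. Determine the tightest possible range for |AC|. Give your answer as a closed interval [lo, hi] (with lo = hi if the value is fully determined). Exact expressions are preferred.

|AC| = 4·√(84·√(3) + 193)  (≈ 73.5926)

|AB| ∈ {28}
|BC| ∈ {48}
|AC| ∈ {4·√(84·√(3) + 193)}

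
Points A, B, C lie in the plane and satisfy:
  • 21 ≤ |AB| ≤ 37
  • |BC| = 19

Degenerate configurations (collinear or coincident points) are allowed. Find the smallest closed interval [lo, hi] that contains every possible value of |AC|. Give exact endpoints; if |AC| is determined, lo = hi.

|AB| ∈ [21, 37]
|BC| ∈ {19}
|AC| ∈ [2, 56]

|AC| ∈ [2, 56]  (≈ [2.0000, 56.0000])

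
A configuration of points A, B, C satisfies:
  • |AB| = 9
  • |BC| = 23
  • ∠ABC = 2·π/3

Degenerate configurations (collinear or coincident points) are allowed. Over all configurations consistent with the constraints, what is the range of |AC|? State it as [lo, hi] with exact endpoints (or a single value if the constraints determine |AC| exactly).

|AB| ∈ {9}
|BC| ∈ {23}
|AC| ∈ {√(817)}

|AC| = √(817)  (≈ 28.5832)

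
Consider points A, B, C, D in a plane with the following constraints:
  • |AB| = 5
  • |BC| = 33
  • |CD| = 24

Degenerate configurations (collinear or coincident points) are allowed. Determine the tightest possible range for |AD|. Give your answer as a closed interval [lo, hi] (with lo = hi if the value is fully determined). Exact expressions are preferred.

|AB| ∈ {5}
|BC| ∈ {33}
|CD| ∈ {24}
|AC| ∈ [28, 38]
|BD| ∈ [9, 57]
|AD| ∈ [4, 62]

|AD| ∈ [4, 62]  (≈ [4.0000, 62.0000])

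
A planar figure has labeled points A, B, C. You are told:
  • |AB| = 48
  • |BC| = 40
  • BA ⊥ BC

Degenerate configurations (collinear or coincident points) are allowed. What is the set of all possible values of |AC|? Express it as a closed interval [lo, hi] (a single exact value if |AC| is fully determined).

|AB| ∈ {48}
|BC| ∈ {40}
|AC| ∈ {8·√(61)}

|AC| = 8·√(61)  (≈ 62.4820)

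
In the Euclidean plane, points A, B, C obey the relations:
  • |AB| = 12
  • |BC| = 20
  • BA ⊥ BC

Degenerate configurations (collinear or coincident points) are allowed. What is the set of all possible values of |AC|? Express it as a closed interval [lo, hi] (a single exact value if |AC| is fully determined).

|AC| = 4·√(34)  (≈ 23.3238)

|AB| ∈ {12}
|BC| ∈ {20}
|AC| ∈ {4·√(34)}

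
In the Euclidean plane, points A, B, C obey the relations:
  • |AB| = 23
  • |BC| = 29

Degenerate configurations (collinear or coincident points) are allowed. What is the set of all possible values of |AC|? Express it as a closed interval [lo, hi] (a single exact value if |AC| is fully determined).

|AC| ∈ [6, 52]  (≈ [6.0000, 52.0000])

|AB| ∈ {23}
|BC| ∈ {29}
|AC| ∈ [6, 52]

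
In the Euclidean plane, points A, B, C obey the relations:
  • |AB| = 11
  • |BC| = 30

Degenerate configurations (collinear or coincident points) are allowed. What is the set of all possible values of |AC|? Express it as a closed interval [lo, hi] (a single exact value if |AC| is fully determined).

|AB| ∈ {11}
|BC| ∈ {30}
|AC| ∈ [19, 41]

|AC| ∈ [19, 41]  (≈ [19.0000, 41.0000])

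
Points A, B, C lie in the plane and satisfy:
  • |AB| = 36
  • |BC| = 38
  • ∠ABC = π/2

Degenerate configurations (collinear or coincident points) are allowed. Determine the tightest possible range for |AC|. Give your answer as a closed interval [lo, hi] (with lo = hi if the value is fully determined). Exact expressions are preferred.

|AC| = 2·√(685)  (≈ 52.3450)

|AB| ∈ {36}
|BC| ∈ {38}
|AC| ∈ {2·√(685)}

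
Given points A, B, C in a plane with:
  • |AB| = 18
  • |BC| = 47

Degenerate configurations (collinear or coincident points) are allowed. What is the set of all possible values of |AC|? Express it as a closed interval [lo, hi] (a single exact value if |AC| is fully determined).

|AC| ∈ [29, 65]  (≈ [29.0000, 65.0000])

|AB| ∈ {18}
|BC| ∈ {47}
|AC| ∈ [29, 65]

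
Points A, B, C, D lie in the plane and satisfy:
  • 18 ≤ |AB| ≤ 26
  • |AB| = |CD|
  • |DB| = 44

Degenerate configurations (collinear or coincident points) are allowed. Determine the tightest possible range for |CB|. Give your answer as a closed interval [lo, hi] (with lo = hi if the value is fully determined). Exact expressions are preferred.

|AB| ∈ [18, 26]
|BD| ∈ {44}
|CD| ∈ [18, 26]
|AD| ∈ [18, 70]
|BC| ∈ [18, 70]
|AC| ∈ [0, 96]

|CB| ∈ [18, 70]  (≈ [18.0000, 70.0000])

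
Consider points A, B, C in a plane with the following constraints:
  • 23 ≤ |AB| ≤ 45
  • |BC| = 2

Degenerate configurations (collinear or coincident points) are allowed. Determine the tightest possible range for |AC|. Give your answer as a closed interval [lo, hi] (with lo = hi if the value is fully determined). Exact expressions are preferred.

|AC| ∈ [21, 47]  (≈ [21.0000, 47.0000])

|AB| ∈ [23, 45]
|BC| ∈ {2}
|AC| ∈ [21, 47]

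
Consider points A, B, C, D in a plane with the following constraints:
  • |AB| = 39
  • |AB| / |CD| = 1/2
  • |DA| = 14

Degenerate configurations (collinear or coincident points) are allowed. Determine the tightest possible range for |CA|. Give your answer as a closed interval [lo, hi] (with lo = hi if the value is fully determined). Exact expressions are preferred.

|CA| ∈ [64, 92]  (≈ [64.0000, 92.0000])

|AB| ∈ {39}
|AD| ∈ {14}
|CD| ∈ {78}
|BD| ∈ [25, 53]
|AC| ∈ [64, 92]
|BC| ∈ [25, 131]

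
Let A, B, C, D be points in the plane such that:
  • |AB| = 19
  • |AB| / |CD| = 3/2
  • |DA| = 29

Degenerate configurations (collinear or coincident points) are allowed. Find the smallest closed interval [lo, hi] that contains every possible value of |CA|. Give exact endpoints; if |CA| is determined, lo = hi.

|AB| ∈ {19}
|AD| ∈ {29}
|CD| ∈ {38/3}
|BD| ∈ [10, 48]
|AC| ∈ [49/3, 125/3]
|BC| ∈ [0, 182/3]

|CA| ∈ [49/3, 125/3]  (≈ [16.3333, 41.6667])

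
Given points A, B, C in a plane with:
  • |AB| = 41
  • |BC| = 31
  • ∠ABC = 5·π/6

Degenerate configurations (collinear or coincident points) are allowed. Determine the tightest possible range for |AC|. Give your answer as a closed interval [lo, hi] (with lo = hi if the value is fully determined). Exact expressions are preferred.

|AC| = √(1271·√(3) + 2642)  (≈ 69.5948)

|AB| ∈ {41}
|BC| ∈ {31}
|AC| ∈ {√(1271·√(3) + 2642)}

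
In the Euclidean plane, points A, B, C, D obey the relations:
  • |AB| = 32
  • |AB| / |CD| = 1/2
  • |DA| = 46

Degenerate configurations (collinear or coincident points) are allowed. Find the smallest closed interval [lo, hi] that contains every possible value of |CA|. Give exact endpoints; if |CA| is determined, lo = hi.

|AB| ∈ {32}
|AD| ∈ {46}
|CD| ∈ {64}
|BD| ∈ [14, 78]
|AC| ∈ [18, 110]
|BC| ∈ [0, 142]

|CA| ∈ [18, 110]  (≈ [18.0000, 110.0000])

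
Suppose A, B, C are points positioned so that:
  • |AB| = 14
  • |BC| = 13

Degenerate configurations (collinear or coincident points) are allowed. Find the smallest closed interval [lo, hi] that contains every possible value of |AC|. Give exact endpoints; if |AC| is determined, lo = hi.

|AB| ∈ {14}
|BC| ∈ {13}
|AC| ∈ [1, 27]

|AC| ∈ [1, 27]  (≈ [1.0000, 27.0000])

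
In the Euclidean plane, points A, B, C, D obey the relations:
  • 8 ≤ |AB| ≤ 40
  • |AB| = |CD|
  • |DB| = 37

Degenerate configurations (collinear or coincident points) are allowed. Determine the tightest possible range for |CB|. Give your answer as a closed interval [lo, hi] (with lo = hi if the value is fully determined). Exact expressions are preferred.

|AB| ∈ [8, 40]
|BD| ∈ {37}
|CD| ∈ [8, 40]
|AD| ∈ [0, 77]
|BC| ∈ [0, 77]
|AC| ∈ [0, 117]

|CB| ∈ [0, 77]  (≈ [0.0000, 77.0000])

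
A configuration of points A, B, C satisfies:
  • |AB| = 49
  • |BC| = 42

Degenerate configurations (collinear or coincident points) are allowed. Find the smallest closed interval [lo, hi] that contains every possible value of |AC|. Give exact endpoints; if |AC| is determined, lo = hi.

|AC| ∈ [7, 91]  (≈ [7.0000, 91.0000])

|AB| ∈ {49}
|BC| ∈ {42}
|AC| ∈ [7, 91]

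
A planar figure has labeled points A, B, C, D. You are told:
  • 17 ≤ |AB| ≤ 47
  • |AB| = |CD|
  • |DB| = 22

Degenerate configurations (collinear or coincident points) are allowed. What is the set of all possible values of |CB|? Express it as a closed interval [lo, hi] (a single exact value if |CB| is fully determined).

|AB| ∈ [17, 47]
|BD| ∈ {22}
|CD| ∈ [17, 47]
|AD| ∈ [0, 69]
|BC| ∈ [0, 69]
|AC| ∈ [0, 116]

|CB| ∈ [0, 69]  (≈ [0.0000, 69.0000])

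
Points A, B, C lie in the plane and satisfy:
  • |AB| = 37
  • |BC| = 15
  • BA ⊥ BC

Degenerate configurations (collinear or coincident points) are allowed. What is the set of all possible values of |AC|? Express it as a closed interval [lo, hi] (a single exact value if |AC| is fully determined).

|AB| ∈ {37}
|BC| ∈ {15}
|AC| ∈ {√(1594)}

|AC| = √(1594)  (≈ 39.9249)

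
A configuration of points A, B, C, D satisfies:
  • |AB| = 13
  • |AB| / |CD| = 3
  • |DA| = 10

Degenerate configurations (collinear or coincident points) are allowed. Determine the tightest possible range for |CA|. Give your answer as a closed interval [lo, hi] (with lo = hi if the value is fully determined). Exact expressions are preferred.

|AB| ∈ {13}
|AD| ∈ {10}
|CD| ∈ {13/3}
|BD| ∈ [3, 23]
|AC| ∈ [17/3, 43/3]
|BC| ∈ [0, 82/3]

|CA| ∈ [17/3, 43/3]  (≈ [5.6667, 14.3333])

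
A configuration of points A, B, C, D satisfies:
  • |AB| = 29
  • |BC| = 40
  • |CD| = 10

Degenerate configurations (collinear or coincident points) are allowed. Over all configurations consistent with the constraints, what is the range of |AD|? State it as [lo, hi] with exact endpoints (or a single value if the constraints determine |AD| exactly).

|AD| ∈ [1, 79]  (≈ [1.0000, 79.0000])

|AB| ∈ {29}
|BC| ∈ {40}
|CD| ∈ {10}
|AC| ∈ [11, 69]
|BD| ∈ [30, 50]
|AD| ∈ [1, 79]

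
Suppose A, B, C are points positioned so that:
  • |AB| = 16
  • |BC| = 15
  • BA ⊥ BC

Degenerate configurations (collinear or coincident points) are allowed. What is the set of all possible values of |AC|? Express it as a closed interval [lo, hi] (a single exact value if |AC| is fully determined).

|AC| = √(481)  (≈ 21.9317)

|AB| ∈ {16}
|BC| ∈ {15}
|AC| ∈ {√(481)}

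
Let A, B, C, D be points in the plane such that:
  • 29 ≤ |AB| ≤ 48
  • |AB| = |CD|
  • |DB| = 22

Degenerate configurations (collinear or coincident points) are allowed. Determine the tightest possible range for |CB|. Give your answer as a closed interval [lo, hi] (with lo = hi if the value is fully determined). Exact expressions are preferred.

|AB| ∈ [29, 48]
|BD| ∈ {22}
|CD| ∈ [29, 48]
|AD| ∈ [7, 70]
|BC| ∈ [7, 70]
|AC| ∈ [0, 118]

|CB| ∈ [7, 70]  (≈ [7.0000, 70.0000])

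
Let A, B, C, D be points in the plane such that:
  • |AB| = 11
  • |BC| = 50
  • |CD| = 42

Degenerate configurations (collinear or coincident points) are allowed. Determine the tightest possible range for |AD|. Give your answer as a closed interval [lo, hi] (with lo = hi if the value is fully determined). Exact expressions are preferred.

|AD| ∈ [0, 103]  (≈ [0.0000, 103.0000])

|AB| ∈ {11}
|BC| ∈ {50}
|CD| ∈ {42}
|AC| ∈ [39, 61]
|BD| ∈ [8, 92]
|AD| ∈ [0, 103]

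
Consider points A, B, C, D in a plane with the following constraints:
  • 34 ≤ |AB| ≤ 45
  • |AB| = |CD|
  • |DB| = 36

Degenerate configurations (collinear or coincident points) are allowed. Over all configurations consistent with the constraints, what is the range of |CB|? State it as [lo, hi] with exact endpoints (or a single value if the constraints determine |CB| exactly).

|CB| ∈ [0, 81]  (≈ [0.0000, 81.0000])

|AB| ∈ [34, 45]
|BD| ∈ {36}
|CD| ∈ [34, 45]
|AD| ∈ [0, 81]
|BC| ∈ [0, 81]
|AC| ∈ [0, 126]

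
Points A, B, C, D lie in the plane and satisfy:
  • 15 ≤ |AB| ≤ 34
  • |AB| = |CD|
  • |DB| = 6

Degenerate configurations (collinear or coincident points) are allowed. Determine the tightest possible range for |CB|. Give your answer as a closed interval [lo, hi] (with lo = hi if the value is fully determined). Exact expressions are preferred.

|CB| ∈ [9, 40]  (≈ [9.0000, 40.0000])

|AB| ∈ [15, 34]
|BD| ∈ {6}
|CD| ∈ [15, 34]
|AD| ∈ [9, 40]
|BC| ∈ [9, 40]
|AC| ∈ [0, 74]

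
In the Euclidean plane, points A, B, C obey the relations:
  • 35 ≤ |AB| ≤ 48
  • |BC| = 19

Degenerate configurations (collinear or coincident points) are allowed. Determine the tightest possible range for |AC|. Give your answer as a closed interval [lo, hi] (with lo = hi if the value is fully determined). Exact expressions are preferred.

|AC| ∈ [16, 67]  (≈ [16.0000, 67.0000])

|AB| ∈ [35, 48]
|BC| ∈ {19}
|AC| ∈ [16, 67]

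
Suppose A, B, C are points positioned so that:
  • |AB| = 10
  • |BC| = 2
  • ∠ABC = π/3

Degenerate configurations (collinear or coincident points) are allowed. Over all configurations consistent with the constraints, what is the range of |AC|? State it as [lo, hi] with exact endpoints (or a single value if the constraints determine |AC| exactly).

|AB| ∈ {10}
|BC| ∈ {2}
|AC| ∈ {2·√(21)}

|AC| = 2·√(21)  (≈ 9.1652)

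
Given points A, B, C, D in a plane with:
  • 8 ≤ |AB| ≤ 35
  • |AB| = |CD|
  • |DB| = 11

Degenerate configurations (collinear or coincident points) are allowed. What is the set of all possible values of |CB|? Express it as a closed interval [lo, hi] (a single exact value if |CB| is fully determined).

|AB| ∈ [8, 35]
|BD| ∈ {11}
|CD| ∈ [8, 35]
|AD| ∈ [0, 46]
|BC| ∈ [0, 46]
|AC| ∈ [0, 81]

|CB| ∈ [0, 46]  (≈ [0.0000, 46.0000])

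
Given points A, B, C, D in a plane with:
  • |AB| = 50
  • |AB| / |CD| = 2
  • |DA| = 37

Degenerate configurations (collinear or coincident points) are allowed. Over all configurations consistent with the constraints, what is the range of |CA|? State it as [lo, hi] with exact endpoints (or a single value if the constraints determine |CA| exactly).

|CA| ∈ [12, 62]  (≈ [12.0000, 62.0000])

|AB| ∈ {50}
|AD| ∈ {37}
|CD| ∈ {25}
|BD| ∈ [13, 87]
|AC| ∈ [12, 62]
|BC| ∈ [0, 112]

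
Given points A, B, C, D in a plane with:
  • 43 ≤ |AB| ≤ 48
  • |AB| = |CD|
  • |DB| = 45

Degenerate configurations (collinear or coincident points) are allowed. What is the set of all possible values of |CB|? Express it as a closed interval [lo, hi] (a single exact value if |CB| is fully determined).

|CB| ∈ [0, 93]  (≈ [0.0000, 93.0000])

|AB| ∈ [43, 48]
|BD| ∈ {45}
|CD| ∈ [43, 48]
|AD| ∈ [0, 93]
|BC| ∈ [0, 93]
|AC| ∈ [0, 141]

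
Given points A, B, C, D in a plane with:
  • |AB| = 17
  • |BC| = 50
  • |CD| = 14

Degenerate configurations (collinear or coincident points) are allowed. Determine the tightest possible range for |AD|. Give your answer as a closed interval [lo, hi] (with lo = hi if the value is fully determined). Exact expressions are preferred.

|AB| ∈ {17}
|BC| ∈ {50}
|CD| ∈ {14}
|AC| ∈ [33, 67]
|BD| ∈ [36, 64]
|AD| ∈ [19, 81]

|AD| ∈ [19, 81]  (≈ [19.0000, 81.0000])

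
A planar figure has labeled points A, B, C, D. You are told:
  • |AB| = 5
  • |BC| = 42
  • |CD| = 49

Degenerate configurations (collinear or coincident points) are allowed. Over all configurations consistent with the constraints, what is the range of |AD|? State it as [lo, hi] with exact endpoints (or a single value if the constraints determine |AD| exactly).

|AD| ∈ [2, 96]  (≈ [2.0000, 96.0000])

|AB| ∈ {5}
|BC| ∈ {42}
|CD| ∈ {49}
|AC| ∈ [37, 47]
|BD| ∈ [7, 91]
|AD| ∈ [2, 96]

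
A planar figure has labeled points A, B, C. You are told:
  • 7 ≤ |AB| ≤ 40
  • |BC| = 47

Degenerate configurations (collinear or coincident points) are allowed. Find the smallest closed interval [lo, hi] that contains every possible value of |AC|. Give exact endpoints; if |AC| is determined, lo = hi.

|AC| ∈ [7, 87]  (≈ [7.0000, 87.0000])

|AB| ∈ [7, 40]
|BC| ∈ {47}
|AC| ∈ [7, 87]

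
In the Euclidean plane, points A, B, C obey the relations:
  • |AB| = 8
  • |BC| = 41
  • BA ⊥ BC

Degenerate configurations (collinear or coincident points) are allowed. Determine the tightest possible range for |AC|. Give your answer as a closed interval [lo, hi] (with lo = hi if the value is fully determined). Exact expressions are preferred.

|AB| ∈ {8}
|BC| ∈ {41}
|AC| ∈ {√(1745)}

|AC| = √(1745)  (≈ 41.7732)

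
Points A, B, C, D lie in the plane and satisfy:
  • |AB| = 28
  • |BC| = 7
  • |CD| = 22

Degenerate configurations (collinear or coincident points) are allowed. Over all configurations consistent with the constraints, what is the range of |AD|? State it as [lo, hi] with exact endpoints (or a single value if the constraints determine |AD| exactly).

|AD| ∈ [0, 57]  (≈ [0.0000, 57.0000])

|AB| ∈ {28}
|BC| ∈ {7}
|CD| ∈ {22}
|AC| ∈ [21, 35]
|BD| ∈ [15, 29]
|AD| ∈ [0, 57]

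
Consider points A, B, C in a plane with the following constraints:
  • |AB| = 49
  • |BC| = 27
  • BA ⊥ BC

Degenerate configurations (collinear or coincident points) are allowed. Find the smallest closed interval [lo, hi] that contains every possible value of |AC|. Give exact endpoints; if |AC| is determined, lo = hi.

|AC| = √(3130)  (≈ 55.9464)

|AB| ∈ {49}
|BC| ∈ {27}
|AC| ∈ {√(3130)}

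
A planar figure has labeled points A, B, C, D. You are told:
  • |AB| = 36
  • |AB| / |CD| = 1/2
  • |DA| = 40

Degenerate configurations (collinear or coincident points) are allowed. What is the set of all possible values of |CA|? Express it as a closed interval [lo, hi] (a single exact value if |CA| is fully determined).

|AB| ∈ {36}
|AD| ∈ {40}
|CD| ∈ {72}
|BD| ∈ [4, 76]
|AC| ∈ [32, 112]
|BC| ∈ [0, 148]

|CA| ∈ [32, 112]  (≈ [32.0000, 112.0000])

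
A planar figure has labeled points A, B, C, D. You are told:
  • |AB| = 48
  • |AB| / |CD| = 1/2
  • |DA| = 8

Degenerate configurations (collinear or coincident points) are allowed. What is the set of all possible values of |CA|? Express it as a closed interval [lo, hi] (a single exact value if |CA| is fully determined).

|AB| ∈ {48}
|AD| ∈ {8}
|CD| ∈ {96}
|BD| ∈ [40, 56]
|AC| ∈ [88, 104]
|BC| ∈ [40, 152]

|CA| ∈ [88, 104]  (≈ [88.0000, 104.0000])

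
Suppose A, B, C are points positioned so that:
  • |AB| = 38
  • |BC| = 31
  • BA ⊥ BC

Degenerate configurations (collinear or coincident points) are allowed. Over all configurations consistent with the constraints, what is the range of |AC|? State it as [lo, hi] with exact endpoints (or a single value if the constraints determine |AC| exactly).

|AB| ∈ {38}
|BC| ∈ {31}
|AC| ∈ {√(2405)}

|AC| = √(2405)  (≈ 49.0408)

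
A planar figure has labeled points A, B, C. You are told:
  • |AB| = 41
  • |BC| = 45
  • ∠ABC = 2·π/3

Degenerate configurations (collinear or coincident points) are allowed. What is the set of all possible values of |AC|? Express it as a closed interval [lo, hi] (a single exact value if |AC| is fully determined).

|AB| ∈ {41}
|BC| ∈ {45}
|AC| ∈ {√(5551)}

|AC| = √(5551)  (≈ 74.5050)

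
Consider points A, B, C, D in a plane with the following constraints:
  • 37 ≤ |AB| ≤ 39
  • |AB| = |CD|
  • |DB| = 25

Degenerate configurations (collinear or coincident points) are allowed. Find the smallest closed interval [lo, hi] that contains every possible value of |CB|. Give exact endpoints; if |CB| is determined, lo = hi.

|AB| ∈ [37, 39]
|BD| ∈ {25}
|CD| ∈ [37, 39]
|AD| ∈ [12, 64]
|BC| ∈ [12, 64]
|AC| ∈ [0, 103]

|CB| ∈ [12, 64]  (≈ [12.0000, 64.0000])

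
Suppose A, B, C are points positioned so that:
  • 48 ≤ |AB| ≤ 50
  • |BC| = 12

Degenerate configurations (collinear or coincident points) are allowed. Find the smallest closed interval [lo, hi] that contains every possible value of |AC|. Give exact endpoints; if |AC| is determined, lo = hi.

|AC| ∈ [36, 62]  (≈ [36.0000, 62.0000])

|AB| ∈ [48, 50]
|BC| ∈ {12}
|AC| ∈ [36, 62]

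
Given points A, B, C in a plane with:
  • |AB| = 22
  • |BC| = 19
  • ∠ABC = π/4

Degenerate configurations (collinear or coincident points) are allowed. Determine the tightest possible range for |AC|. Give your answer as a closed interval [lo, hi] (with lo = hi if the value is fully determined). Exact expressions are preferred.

|AC| = √(845 - 418·√(2))  (≈ 15.9329)

|AB| ∈ {22}
|BC| ∈ {19}
|AC| ∈ {√(845 - 418·√(2))}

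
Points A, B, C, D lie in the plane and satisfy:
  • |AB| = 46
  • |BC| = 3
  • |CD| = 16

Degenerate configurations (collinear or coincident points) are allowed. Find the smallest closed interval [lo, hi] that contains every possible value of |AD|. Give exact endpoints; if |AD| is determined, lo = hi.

|AB| ∈ {46}
|BC| ∈ {3}
|CD| ∈ {16}
|AC| ∈ [43, 49]
|BD| ∈ [13, 19]
|AD| ∈ [27, 65]

|AD| ∈ [27, 65]  (≈ [27.0000, 65.0000])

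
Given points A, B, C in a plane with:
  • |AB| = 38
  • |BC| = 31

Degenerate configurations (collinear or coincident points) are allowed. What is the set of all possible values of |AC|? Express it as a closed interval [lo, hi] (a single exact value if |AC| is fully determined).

|AC| ∈ [7, 69]  (≈ [7.0000, 69.0000])

|AB| ∈ {38}
|BC| ∈ {31}
|AC| ∈ [7, 69]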